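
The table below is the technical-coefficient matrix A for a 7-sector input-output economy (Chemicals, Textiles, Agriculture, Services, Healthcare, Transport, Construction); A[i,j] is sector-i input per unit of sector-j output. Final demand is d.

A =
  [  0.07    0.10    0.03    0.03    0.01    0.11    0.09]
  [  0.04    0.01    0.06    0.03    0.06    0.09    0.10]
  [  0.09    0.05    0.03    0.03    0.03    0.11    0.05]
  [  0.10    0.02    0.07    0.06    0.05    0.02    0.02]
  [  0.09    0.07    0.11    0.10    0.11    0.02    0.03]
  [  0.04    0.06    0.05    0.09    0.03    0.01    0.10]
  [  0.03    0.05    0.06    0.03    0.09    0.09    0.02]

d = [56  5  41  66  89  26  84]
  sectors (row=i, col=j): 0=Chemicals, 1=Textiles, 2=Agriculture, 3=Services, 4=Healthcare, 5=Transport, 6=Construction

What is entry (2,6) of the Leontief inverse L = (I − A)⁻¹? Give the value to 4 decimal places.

L[2,6] = 0.0937

Form M = I − A:
  [  0.93   -0.10   -0.03   -0.03   -0.01   -0.11   -0.09]
  [ -0.04    0.99   -0.06   -0.03   -0.06   -0.09   -0.10]
  [ -0.09   -0.05    0.97   -0.03   -0.03   -0.11   -0.05]
  [ -0.10   -0.02   -0.07    0.94   -0.05   -0.02   -0.02]
  [ -0.09   -0.07   -0.11   -0.10    0.89   -0.02   -0.03]
  [ -0.04   -0.06   -0.05   -0.09   -0.03    0.99   -0.10]
  [ -0.03   -0.05   -0.06   -0.03   -0.09   -0.09    0.98]
Leontief inverse L = M⁻¹:
  [  1.1109    0.1370    0.0697    0.0667    0.0472    0.1585    0.1385]
  [  0.0810    1.0463    0.0982    0.0663    0.0967    0.1308    0.1369]
  [  0.1293    0.0865    1.0655    0.0649    0.0614    0.1517    0.0937]
  [  0.1410    0.0532    0.1015    1.0890    0.0773    0.0603    0.0543]
  [  0.1548    0.1177    0.1631    0.1473    1.1579    0.0798    0.0811]
  [  0.0811    0.0902    0.0867    0.1203    0.0656    1.0528    0.1330]
  [  0.0720    0.0836    0.0984    0.0673    0.1249    0.1267    1.0587]
Total output x = L · d:
  x_0 = 1.1109·56 + 0.1370·5 + 0.0697·41 + 0.0667·66 + 0.0472·89 + 0.1585·26 + 0.1385·84 = 90.1151
  x_1 = 0.0810·56 + 1.0463·5 + 0.0982·41 + 0.0663·66 + 0.0967·89 + 0.1308·26 + 0.1369·84 = 41.6751
  x_2 = 0.1293·56 + 0.0865·5 + 1.0655·41 + 0.0649·66 + 0.0614·89 + 0.1517·26 + 0.0937·84 = 72.9352
  x_3 = 0.1410·56 + 0.0532·5 + 0.1015·41 + 1.0890·66 + 0.0773·89 + 0.0603·26 + 0.0543·84 = 97.2062
  x_4 = 0.1548·56 + 0.1177·5 + 0.1631·41 + 0.1473·66 + 1.1579·89 + 0.0798·26 + 0.0811·84 = 137.6140
  x_5 = 0.0811·56 + 0.0902·5 + 0.0867·41 + 0.1203·66 + 0.0656·89 + 1.0528·26 + 0.1330·84 = 60.8643
  x_6 = 0.0720·56 + 0.0836·5 + 0.0984·41 + 0.0673·66 + 0.1249·89 + 0.1267·26 + 1.0587·84 = 116.2679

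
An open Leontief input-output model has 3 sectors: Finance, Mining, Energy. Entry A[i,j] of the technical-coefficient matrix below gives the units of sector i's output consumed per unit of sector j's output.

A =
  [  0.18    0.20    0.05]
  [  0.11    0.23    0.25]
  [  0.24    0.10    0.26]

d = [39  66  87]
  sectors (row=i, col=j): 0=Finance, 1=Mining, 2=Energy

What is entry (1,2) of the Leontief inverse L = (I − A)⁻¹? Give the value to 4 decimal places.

Form M = I − A:
  [  0.82   -0.20   -0.05]
  [ -0.11    0.77   -0.25]
  [ -0.24   -0.10    0.74]
Leontief inverse L = M⁻¹:
  [  1.3331    0.3744    0.2166]
  [  0.3460    1.4555    0.5151]
  [  0.4791    0.3181    1.4912]
Total output x = L · d:
  x_0 = 1.3331·39 + 0.3744·66 + 0.2166·87 = 95.5418
  x_1 = 0.3460·39 + 1.4555·66 + 0.5151·87 = 154.3679
  x_2 = 0.4791·39 + 0.3181·66 + 1.4912·87 = 169.4146

L[1,2] = 0.5151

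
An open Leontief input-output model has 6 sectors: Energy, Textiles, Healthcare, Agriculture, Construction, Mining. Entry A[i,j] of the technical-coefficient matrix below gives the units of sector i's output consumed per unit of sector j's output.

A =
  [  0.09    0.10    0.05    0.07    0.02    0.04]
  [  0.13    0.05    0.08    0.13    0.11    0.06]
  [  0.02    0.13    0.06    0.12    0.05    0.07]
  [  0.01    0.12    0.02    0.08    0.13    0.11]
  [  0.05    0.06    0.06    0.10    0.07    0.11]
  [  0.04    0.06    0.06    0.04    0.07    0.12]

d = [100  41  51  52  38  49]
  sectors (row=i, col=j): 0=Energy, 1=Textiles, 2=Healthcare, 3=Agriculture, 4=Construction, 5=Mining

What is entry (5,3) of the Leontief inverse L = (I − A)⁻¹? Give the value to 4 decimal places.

Form M = I − A:
  [  0.91   -0.10   -0.05   -0.07   -0.02   -0.04]
  [ -0.13    0.95   -0.08   -0.13   -0.11   -0.06]
  [ -0.02   -0.13    0.94   -0.12   -0.05   -0.07]
  [ -0.01   -0.12   -0.02    0.92   -0.13   -0.11]
  [ -0.05   -0.06   -0.06   -0.10    0.93   -0.11]
  [ -0.04   -0.06   -0.06   -0.04   -0.07    0.88]
Leontief inverse L = M⁻¹:
  [  1.1331    0.1586    0.0873    0.1321    0.0734    0.0950]
  [  0.1848    1.1391    0.1328    0.2192    0.1876    0.1475]
  [  0.0682    0.2004    1.1058    0.1974    0.1231    0.1448]
  [  0.0605    0.1869    0.0689    1.1574    0.2033    0.1911]
  [  0.0931    0.1289    0.1038    0.1703    1.1358    0.1845]
  [  0.0789    0.1173    0.0998    0.1006    0.1241    1.1840]
Total output x = L · d:
  x_0 = 1.1331·100 + 0.1586·41 + 0.0873·51 + 0.1321·52 + 0.0734·38 + 0.0950·49 = 138.5809
  x_1 = 0.1848·100 + 1.1391·41 + 0.1328·51 + 0.2192·52 + 0.1876·38 + 0.1475·49 = 97.7129
  x_2 = 0.0682·100 + 0.2004·41 + 1.1058·51 + 0.1974·52 + 0.1231·38 + 0.1448·49 = 93.4722
  x_3 = 0.0605·100 + 0.1869·41 + 0.0689·51 + 1.1574·52 + 0.2033·38 + 0.1911·49 = 94.4964
  x_4 = 0.0931·100 + 0.1289·41 + 0.1038·51 + 0.1703·52 + 1.1358·38 + 0.1845·49 = 80.9488
  x_5 = 0.0789·100 + 0.1173·41 + 0.0998·51 + 0.1006·52 + 0.1241·38 + 1.1840·49 = 85.7507

L[5,3] = 0.1006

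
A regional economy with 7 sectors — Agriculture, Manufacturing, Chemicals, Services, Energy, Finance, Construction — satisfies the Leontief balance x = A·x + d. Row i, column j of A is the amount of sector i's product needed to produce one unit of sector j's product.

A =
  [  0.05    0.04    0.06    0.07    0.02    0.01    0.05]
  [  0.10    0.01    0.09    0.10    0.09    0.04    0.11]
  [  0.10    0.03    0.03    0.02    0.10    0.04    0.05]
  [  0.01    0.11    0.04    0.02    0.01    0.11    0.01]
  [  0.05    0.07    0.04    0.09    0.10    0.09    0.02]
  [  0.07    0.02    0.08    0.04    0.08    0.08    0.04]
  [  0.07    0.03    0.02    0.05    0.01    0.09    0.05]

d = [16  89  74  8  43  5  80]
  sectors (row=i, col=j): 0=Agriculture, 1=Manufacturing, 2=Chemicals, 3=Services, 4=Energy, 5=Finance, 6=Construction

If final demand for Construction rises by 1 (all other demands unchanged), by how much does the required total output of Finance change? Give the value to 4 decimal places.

Form M = I − A:
  [  0.95   -0.04   -0.06   -0.07   -0.02   -0.01   -0.05]
  [ -0.10    0.99   -0.09   -0.10   -0.09   -0.04   -0.11]
  [ -0.10   -0.03    0.97   -0.02   -0.10   -0.04   -0.05]
  [ -0.01   -0.11   -0.04    0.98   -0.01   -0.11   -0.01]
  [ -0.05   -0.07   -0.04   -0.09    0.90   -0.09   -0.02]
  [ -0.07   -0.02   -0.08   -0.04   -0.08    0.92   -0.04]
  [ -0.07   -0.03   -0.02   -0.05   -0.01   -0.09    0.95]
Leontief inverse L = M⁻¹:
  [  1.0797    0.0629    0.0832    0.0947    0.0450    0.0409    0.0722]
  [  0.1509    1.0521    0.1295    0.1445    0.1349    0.0977    0.1451]
  [  0.1367    0.0574    1.0606    0.0567    0.1350    0.0776    0.0764]
  [  0.0481    0.1283    0.0728    1.0506    0.0468    0.1433    0.0393]
  [  0.0961    0.1068    0.0816    0.1334    1.1477    0.1427    0.0533]
  [  0.1122    0.0498    0.1137    0.0759    0.1215    1.1229    0.0683]
  [  0.1014    0.0517    0.0480    0.0766    0.0365    0.1232    1.0732]
Total output x = L · d:
  x_0 = 1.0797·16 + 0.0629·89 + 0.0832·74 + 0.0947·8 + 0.0450·43 + 0.0409·5 + 0.0722·80 = 37.7003
  x_1 = 0.1509·16 + 1.0521·89 + 0.1295·74 + 0.1445·8 + 0.1349·43 + 0.0977·5 + 0.1451·80 = 124.6818
  x_2 = 0.1367·16 + 0.0574·89 + 1.0606·74 + 0.0567·8 + 0.1350·43 + 0.0776·5 + 0.0764·80 = 98.5345
  x_3 = 0.0481·16 + 0.1283·89 + 0.0728·74 + 1.0506·8 + 0.0468·43 + 0.1433·5 + 0.0393·80 = 31.8498
  x_4 = 0.0961·16 + 0.1068·89 + 0.0816·74 + 0.1334·8 + 1.1477·43 + 0.1427·5 + 0.0533·80 = 72.4761
  x_5 = 0.1122·16 + 0.0498·89 + 0.1137·74 + 0.0759·8 + 0.1215·43 + 1.1229·5 + 0.0683·80 = 31.5485
  x_6 = 0.1014·16 + 0.0517·89 + 0.0480·74 + 0.0766·8 + 0.0365·43 + 0.1232·5 + 1.0732·80 = 98.4282
Δx_5 = L[5,6] · Δd_6 = 0.0683 · 1 = 0.0683

0.0683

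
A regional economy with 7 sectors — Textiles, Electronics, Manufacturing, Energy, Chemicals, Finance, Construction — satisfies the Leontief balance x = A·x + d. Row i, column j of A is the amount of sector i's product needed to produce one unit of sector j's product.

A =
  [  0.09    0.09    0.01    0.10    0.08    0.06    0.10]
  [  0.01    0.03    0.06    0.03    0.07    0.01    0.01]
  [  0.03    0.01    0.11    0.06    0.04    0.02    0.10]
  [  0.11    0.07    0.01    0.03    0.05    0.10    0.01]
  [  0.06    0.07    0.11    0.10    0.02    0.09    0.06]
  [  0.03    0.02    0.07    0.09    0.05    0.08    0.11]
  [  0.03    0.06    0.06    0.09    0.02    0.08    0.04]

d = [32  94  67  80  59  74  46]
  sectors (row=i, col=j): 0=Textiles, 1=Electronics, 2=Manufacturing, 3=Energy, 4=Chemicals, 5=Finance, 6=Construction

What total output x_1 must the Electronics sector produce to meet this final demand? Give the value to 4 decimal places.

Form M = I − A:
  [  0.91   -0.09   -0.01   -0.10   -0.08   -0.06   -0.10]
  [ -0.01    0.97   -0.06   -0.03   -0.07   -0.01   -0.01]
  [ -0.03   -0.01    0.89   -0.06   -0.04   -0.02   -0.10]
  [ -0.11   -0.07   -0.01    0.97   -0.05   -0.10   -0.01]
  [ -0.06   -0.07   -0.11   -0.10    0.98   -0.09   -0.06]
  [ -0.03   -0.02   -0.07   -0.09   -0.05    0.92   -0.11]
  [ -0.03   -0.06   -0.06   -0.09   -0.02   -0.08    0.96]
Leontief inverse L = M⁻¹:
  [  1.1390    0.1386    0.0586    0.1630    0.1227    0.1198    0.1493]
  [  0.0289    1.0474    0.0869    0.0556    0.0859    0.0324    0.0326]
  [  0.0618    0.0397    1.1503    0.1039    0.0660    0.0593    0.1387]
  [  0.1451    0.1041    0.0460    1.0788    0.0845    0.1418    0.0538]
  [  0.1038    0.1091    0.1602    0.1570    1.0608    0.1421    0.1128]
  [  0.0698    0.0571    0.1161    0.1442    0.0828    1.1320    0.1563]
  [  0.0628    0.0891    0.0965    0.1315    0.0503    0.1201    1.0775]
Total output x = L · d:
  x_0 = 1.1390·32 + 0.1386·94 + 0.0586·67 + 0.1630·80 + 0.1227·59 + 0.1198·74 + 0.1493·46 = 89.4146
  x_1 = 0.0289·32 + 1.0474·94 + 0.0869·67 + 0.0556·80 + 0.0859·59 + 0.0324·74 + 0.0326·46 = 118.6273
  x_2 = 0.0618·32 + 0.0397·94 + 1.1503·67 + 0.1039·80 + 0.0660·59 + 0.0593·74 + 0.1387·46 = 105.7466
  x_3 = 0.1451·32 + 0.1041·94 + 0.0460·67 + 1.0788·80 + 0.0845·59 + 0.1418·74 + 0.0538·46 = 121.7719
  x_4 = 0.1038·32 + 0.1091·94 + 0.1602·67 + 0.1570·80 + 1.0608·59 + 0.1421·74 + 0.1128·46 = 115.1565
  x_5 = 0.0698·32 + 0.0571·94 + 0.1161·67 + 0.1442·80 + 0.0828·59 + 1.1320·74 + 0.1563·46 = 122.7612
  x_6 = 0.0628·32 + 0.0891·94 + 0.0965·67 + 0.1315·80 + 0.0503·59 + 0.1201·74 + 1.0775·46 = 88.7795

118.6273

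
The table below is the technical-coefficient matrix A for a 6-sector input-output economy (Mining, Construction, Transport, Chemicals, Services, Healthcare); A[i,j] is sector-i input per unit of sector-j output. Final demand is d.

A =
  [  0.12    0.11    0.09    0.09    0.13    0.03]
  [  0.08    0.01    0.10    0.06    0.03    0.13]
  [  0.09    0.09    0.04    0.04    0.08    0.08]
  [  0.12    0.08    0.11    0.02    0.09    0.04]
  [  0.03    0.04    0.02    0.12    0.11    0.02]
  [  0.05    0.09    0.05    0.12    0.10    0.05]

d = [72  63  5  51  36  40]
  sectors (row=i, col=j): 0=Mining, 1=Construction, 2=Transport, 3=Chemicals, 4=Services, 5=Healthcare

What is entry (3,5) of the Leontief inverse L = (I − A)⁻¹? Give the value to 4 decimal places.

L[3,5] = 0.0878

Form M = I − A:
  [  0.88   -0.11   -0.09   -0.09   -0.13   -0.03]
  [ -0.08    0.99   -0.10   -0.06   -0.03   -0.13]
  [ -0.09   -0.09    0.96   -0.04   -0.08   -0.08]
  [ -0.12   -0.08   -0.11    0.98   -0.09   -0.04]
  [ -0.03   -0.04   -0.02   -0.12    0.89   -0.02]
  [ -0.05   -0.09   -0.05   -0.12   -0.10    0.95]
Leontief inverse L = M⁻¹:
  [  1.2042    0.1787    0.1597    0.1661    0.2229    0.0876]
  [  0.1416    1.0685    0.1490    0.1177    0.1011    0.1703]
  [  0.1502    0.1413    1.0915    0.1003    0.1488    0.1233]
  [  0.1878    0.1381    0.1642    1.0839    0.1663    0.0878]
  [  0.0783    0.0791    0.0612    0.1633    1.1653    0.0499]
  [  0.1167    0.1438    0.1072    0.1793    0.1728    1.0962]
Total output x = L · d:
  x_0 = 1.2042·72 + 0.1787·63 + 0.1597·5 + 0.1661·51 + 0.2229·36 + 0.0876·40 = 118.7572
  x_1 = 0.1416·72 + 1.0685·63 + 0.1490·5 + 0.1177·51 + 0.1011·36 + 0.1703·40 = 94.7084
  x_2 = 0.1502·72 + 0.1413·63 + 1.0915·5 + 0.1003·51 + 0.1488·36 + 0.1233·40 = 40.5807
  x_3 = 0.1878·72 + 0.1381·63 + 0.1642·5 + 1.0839·51 + 0.1663·36 + 0.0878·40 = 87.8240
  x_4 = 0.0783·72 + 0.0791·63 + 0.0612·5 + 0.1633·51 + 1.1653·36 + 0.0499·40 = 63.1975
  x_5 = 0.1167·72 + 0.1438·63 + 0.1072·5 + 0.1793·51 + 0.1728·36 + 1.0962·40 = 77.2098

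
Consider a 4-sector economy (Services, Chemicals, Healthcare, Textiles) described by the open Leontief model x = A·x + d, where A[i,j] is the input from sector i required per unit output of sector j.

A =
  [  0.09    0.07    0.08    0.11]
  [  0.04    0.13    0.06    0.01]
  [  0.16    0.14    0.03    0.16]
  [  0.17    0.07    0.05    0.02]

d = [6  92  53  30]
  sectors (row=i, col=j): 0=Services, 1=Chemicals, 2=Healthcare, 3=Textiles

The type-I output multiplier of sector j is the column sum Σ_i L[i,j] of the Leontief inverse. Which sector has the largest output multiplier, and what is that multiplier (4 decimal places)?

Form M = I − A:
  [  0.91   -0.07   -0.08   -0.11]
  [ -0.04    0.87   -0.06   -0.01]
  [ -0.16   -0.14    0.97   -0.16]
  [ -0.17   -0.07   -0.05    0.98]
Leontief inverse L = M⁻¹:
  [  1.1514    0.1223    0.1102    0.1485]
  [  0.0717    1.1707    0.0800    0.0331]
  [  0.2360    0.2082    1.0738    0.2039]
  [  0.2169    0.1155    0.0796    1.0589]
Total output x = L · d:
  x_0 = 1.1514·6 + 0.1223·92 + 0.1102·53 + 0.1485·30 = 28.4551
  x_1 = 0.0717·6 + 1.1707·92 + 0.0800·53 + 0.0331·30 = 113.3715
  x_2 = 0.2360·6 + 0.2082·92 + 1.0738·53 + 0.2039·30 = 83.5986
  x_3 = 0.2169·6 + 0.1155·92 + 0.0796·53 + 1.0589·30 = 47.9115
Output multipliers (column sums of L):
  Services: 1.6760
  Chemicals: 1.6167
  Healthcare: 1.3436
  Textiles: 1.4444

Services (1.6760)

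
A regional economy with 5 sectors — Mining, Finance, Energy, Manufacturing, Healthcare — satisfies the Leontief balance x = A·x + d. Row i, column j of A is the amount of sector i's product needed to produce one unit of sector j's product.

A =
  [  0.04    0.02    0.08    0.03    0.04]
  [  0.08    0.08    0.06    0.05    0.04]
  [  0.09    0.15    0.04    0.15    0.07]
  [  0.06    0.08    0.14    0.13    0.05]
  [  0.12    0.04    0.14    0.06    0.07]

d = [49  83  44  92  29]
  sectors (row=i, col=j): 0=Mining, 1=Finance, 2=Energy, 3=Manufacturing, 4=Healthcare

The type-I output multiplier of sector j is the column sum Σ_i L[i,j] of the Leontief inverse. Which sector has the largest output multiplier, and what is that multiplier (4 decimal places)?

Energy (1.7349)

Form M = I − A:
  [  0.96   -0.02   -0.08   -0.03   -0.04]
  [ -0.08    0.92   -0.06   -0.05   -0.04]
  [ -0.09   -0.15    0.96   -0.15   -0.07]
  [ -0.06   -0.08   -0.14    0.87   -0.05]
  [ -0.12   -0.04   -0.14   -0.06    0.93]
Leontief inverse L = M⁻¹:
  [  1.0674    0.0492    0.1099    0.0627    0.0597]
  [  0.1165    1.1169    0.1023    0.0904    0.0656]
  [  0.1494    0.2087    1.1150    0.2170    0.1110]
  [  0.1183    0.1452    0.2079    1.2040    0.0917]
  [  0.1729    0.0952    0.1998    0.1223    1.1084]
Total output x = L · d:
  x_0 = 1.0674·49 + 0.0492·83 + 0.1099·44 + 0.0627·92 + 0.0597·29 = 68.7175
  x_1 = 0.1165·49 + 1.1169·83 + 0.1023·44 + 0.0904·92 + 0.0656·29 = 113.1242
  x_2 = 0.1494·49 + 0.2087·83 + 1.1150·44 + 0.2170·92 + 0.1110·29 = 96.8911
  x_3 = 0.1183·49 + 0.1452·83 + 0.2079·44 + 1.2040·92 + 0.0917·29 = 140.4204
  x_4 = 0.1729·49 + 0.0952·83 + 0.1998·44 + 0.1223·92 + 1.1084·29 = 68.5603
Output multipliers (column sums of L):
  Mining: 1.6245
  Finance: 1.6151
  Energy: 1.7349
  Manufacturing: 1.6964
  Healthcare: 1.4364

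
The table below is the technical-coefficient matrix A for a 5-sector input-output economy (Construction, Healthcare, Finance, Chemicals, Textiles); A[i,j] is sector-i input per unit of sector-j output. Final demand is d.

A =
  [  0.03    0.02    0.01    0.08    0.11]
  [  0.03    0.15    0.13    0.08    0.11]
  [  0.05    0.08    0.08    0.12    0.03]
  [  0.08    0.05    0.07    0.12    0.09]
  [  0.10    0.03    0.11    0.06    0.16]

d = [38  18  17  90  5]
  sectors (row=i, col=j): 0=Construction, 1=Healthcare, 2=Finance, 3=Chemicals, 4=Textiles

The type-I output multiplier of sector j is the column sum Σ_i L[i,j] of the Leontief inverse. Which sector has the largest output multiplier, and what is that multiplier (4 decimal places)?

Form M = I − A:
  [  0.97   -0.02   -0.01   -0.08   -0.11]
  [ -0.03    0.85   -0.13   -0.08   -0.11]
  [ -0.05   -0.08    0.92   -0.12   -0.03]
  [ -0.08   -0.05   -0.07    0.88   -0.09]
  [ -0.10   -0.03   -0.11   -0.06    0.84]
Leontief inverse L = M⁻¹:
  [  1.0606    0.0417    0.0453    0.1172    0.1585]
  [  0.0814    1.2142    0.2078    0.1594    0.1942]
  [  0.0856    0.1219    1.1291    0.1787    0.0866]
  [  0.1231    0.0897    0.1231    1.1833    0.1590]
  [  0.1492    0.0707    0.1695    0.1276    1.2390]
Total output x = L · d:
  x_0 = 1.0606·38 + 0.0417·18 + 0.0453·17 + 0.1172·90 + 0.1585·5 = 53.1616
  x_1 = 0.0814·38 + 1.2142·18 + 0.2078·17 + 0.1594·90 + 0.1942·5 = 43.7942
  x_2 = 0.0856·38 + 0.1219·18 + 1.1291·17 + 0.1787·90 + 0.0866·5 = 41.1611
  x_3 = 0.1231·38 + 0.0897·18 + 0.1231·17 + 1.1833·90 + 0.1590·5 = 115.6804
  x_4 = 0.1492·38 + 0.0707·18 + 0.1695·17 + 0.1276·90 + 1.2390·5 = 27.4982
Output multipliers (column sums of L):
  Construction: 1.4999
  Healthcare: 1.5381
  Finance: 1.6747
  Chemicals: 1.7662
  Textiles: 1.8374

Textiles (1.8374)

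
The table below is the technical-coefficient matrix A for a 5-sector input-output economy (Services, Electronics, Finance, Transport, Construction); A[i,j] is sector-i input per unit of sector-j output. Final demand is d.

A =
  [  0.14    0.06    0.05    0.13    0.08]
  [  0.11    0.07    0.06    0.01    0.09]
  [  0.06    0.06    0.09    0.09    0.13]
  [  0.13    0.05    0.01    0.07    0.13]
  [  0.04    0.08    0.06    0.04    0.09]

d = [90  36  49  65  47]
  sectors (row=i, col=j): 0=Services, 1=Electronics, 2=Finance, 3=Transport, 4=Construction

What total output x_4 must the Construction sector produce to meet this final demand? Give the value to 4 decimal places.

74.1397

Form M = I − A:
  [  0.86   -0.06   -0.05   -0.13   -0.08]
  [ -0.11    0.93   -0.06   -0.01   -0.09]
  [ -0.06   -0.06    0.91   -0.09   -0.13]
  [ -0.13   -0.05   -0.01    0.93   -0.13]
  [ -0.04   -0.08   -0.06   -0.04    0.91]
Leontief inverse L = M⁻¹:
  [  1.2181    0.1077    0.0864    0.1865    0.1567]
  [  0.1622    1.1067    0.0919    0.0497    0.1439]
  [  0.1220    0.1053    1.1273    0.1360    0.2016]
  [  0.1921    0.0915    0.0414    1.1153    0.1912]
  [  0.0843    0.1130    0.0880    0.0706    1.1401]
Total output x = L · d:
  x_0 = 1.2181·90 + 0.1077·36 + 0.0864·49 + 0.1865·65 + 0.1567·47 = 137.2276
  x_1 = 0.1622·90 + 1.1067·36 + 0.0919·49 + 0.0497·65 + 0.1439·47 = 68.9334
  x_2 = 0.1220·90 + 0.1053·36 + 1.1273·49 + 0.1360·65 + 0.2016·47 = 88.3256
  x_3 = 0.1921·90 + 0.0915·36 + 0.0414·49 + 1.1153·65 + 0.1912·47 = 104.0943
  x_4 = 0.0843·90 + 0.1130·36 + 0.0880·49 + 0.0706·65 + 1.1401·47 = 74.1397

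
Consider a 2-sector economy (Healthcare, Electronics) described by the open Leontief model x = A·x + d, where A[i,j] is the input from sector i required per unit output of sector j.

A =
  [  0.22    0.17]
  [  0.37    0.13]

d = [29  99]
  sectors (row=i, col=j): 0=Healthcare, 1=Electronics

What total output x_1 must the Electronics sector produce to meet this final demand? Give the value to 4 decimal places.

Form M = I − A:
  [  0.78   -0.17]
  [ -0.37    0.87]
Leontief inverse L = M⁻¹:
  [  1.4130    0.2761]
  [  0.6009    1.2669]
Total output x = L · d:
  x_0 = 1.4130·29 + 0.2761·99 = 68.3125
  x_1 = 0.6009·29 + 1.2669·99 = 142.8455

142.8455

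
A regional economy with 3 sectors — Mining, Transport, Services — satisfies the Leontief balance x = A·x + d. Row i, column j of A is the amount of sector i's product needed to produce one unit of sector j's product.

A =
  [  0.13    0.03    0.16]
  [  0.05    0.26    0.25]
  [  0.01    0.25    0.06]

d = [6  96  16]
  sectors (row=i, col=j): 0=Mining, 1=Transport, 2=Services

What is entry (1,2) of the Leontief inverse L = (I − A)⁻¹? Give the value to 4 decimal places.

Form M = I − A:
  [  0.87   -0.03   -0.16]
  [ -0.05    0.74   -0.25]
  [ -0.01   -0.25    0.94]
Leontief inverse L = M⁻¹:
  [  1.1593    0.1249    0.2305]
  [  0.0906    1.4945    0.4129]
  [  0.0364    0.3988    1.1761]
Total output x = L · d:
  x_0 = 1.1593·6 + 0.1249·96 + 0.2305·16 = 22.6324
  x_1 = 0.0906·6 + 1.4945·96 + 0.4129·16 = 150.6244
  x_2 = 0.0364·6 + 0.3988·96 + 1.1761·16 = 57.3217

L[1,2] = 0.4129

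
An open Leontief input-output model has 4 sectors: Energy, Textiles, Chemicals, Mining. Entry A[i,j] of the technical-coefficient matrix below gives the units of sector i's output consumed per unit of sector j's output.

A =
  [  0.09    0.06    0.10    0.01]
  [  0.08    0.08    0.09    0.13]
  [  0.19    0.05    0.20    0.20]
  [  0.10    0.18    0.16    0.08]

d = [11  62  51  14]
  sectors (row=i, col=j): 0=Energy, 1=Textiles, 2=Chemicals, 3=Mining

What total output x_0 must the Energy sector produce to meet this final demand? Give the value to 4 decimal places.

27.9919

Form M = I − A:
  [  0.91   -0.06   -0.10   -0.01]
  [ -0.08    0.92   -0.09   -0.13]
  [ -0.19   -0.05    0.80   -0.20]
  [ -0.10   -0.18   -0.16    0.92]
Leontief inverse L = M⁻¹:
  [  1.1491    0.0962    0.1669    0.0624]
  [  0.1633    1.1482    0.1907    0.2055]
  [  0.3370    0.1604    1.3752    0.3253]
  [  0.2155    0.2630    0.2946    1.1905]
Total output x = L · d:
  x_0 = 1.1491·11 + 0.0962·62 + 0.1669·51 + 0.0624·14 = 27.9919
  x_1 = 0.1633·11 + 1.1482·62 + 0.1907·51 + 0.2055·14 = 85.5845
  x_2 = 0.3370·11 + 0.1604·62 + 1.3752·51 + 0.3253·14 = 88.3391
  x_3 = 0.2155·11 + 0.2630·62 + 0.2946·51 + 1.1905·14 = 50.3681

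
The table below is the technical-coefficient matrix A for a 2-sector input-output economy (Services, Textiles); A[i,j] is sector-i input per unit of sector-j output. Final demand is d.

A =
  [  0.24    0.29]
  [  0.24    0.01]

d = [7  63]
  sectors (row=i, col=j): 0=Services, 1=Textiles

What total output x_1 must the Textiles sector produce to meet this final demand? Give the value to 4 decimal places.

Form M = I − A:
  [  0.76   -0.29]
  [ -0.24    0.99]
Leontief inverse L = M⁻¹:
  [  1.4499    0.4247]
  [  0.3515    1.1131]
Total output x = L · d:
  x_0 = 1.4499·7 + 0.4247·63 = 36.9069
  x_1 = 0.3515·7 + 1.1131·63 = 72.5835

72.5835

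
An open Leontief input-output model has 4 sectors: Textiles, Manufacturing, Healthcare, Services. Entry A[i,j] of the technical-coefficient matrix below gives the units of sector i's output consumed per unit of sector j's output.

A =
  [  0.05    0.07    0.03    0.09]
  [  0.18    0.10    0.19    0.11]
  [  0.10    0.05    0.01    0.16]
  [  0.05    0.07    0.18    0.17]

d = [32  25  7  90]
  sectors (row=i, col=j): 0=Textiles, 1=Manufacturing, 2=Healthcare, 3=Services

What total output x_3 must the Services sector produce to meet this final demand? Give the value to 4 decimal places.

124.2960

Form M = I − A:
  [  0.95   -0.07   -0.03   -0.09]
  [ -0.18    0.90   -0.19   -0.11]
  [ -0.10   -0.05    0.99   -0.16]
  [ -0.05   -0.07   -0.18    0.83]
Leontief inverse L = M⁻¹:
  [  1.0877    0.1004    0.0788    0.1464]
  [  0.2620    1.1651    0.2744    0.2357]
  [  0.1422    0.0890    1.0741    0.2343]
  [  0.1185    0.1236    0.2608    1.2843]
Total output x = L · d:
  x_0 = 1.0877·32 + 0.1004·25 + 0.0788·7 + 0.1464·90 = 51.0456
  x_1 = 0.2620·32 + 1.1651·25 + 0.2744·7 + 0.2357·90 = 60.6473
  x_2 = 0.1422·32 + 0.0890·25 + 1.0741·7 + 0.2343·90 = 35.3781
  x_3 = 0.1185·32 + 0.1236·25 + 0.2608·7 + 1.2843·90 = 124.2960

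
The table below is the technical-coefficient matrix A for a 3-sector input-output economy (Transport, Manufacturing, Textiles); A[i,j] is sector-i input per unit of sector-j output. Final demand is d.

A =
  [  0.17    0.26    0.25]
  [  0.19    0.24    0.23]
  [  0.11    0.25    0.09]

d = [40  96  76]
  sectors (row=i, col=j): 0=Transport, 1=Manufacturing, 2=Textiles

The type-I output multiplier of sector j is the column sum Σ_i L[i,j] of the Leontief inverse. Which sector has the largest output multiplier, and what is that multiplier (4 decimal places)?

Manufacturing (2.8575)

Form M = I − A:
  [  0.83   -0.26   -0.25]
  [ -0.19    0.76   -0.23]
  [ -0.11   -0.25    0.91]
Leontief inverse L = M⁻¹:
  [  1.4346    0.6767    0.5652]
  [  0.4484    1.6466    0.5394]
  [  0.2966    0.5342    1.3154]
Total output x = L · d:
  x_0 = 1.4346·40 + 0.6767·96 + 0.5652·76 = 165.3010
  x_1 = 0.4484·40 + 1.6466·96 + 0.5394·76 = 217.0047
  x_2 = 0.2966·40 + 0.5342·96 + 1.3154·76 = 163.1146
Output multipliers (column sums of L):
  Transport: 2.1797
  Manufacturing: 2.8575
  Textiles: 2.4199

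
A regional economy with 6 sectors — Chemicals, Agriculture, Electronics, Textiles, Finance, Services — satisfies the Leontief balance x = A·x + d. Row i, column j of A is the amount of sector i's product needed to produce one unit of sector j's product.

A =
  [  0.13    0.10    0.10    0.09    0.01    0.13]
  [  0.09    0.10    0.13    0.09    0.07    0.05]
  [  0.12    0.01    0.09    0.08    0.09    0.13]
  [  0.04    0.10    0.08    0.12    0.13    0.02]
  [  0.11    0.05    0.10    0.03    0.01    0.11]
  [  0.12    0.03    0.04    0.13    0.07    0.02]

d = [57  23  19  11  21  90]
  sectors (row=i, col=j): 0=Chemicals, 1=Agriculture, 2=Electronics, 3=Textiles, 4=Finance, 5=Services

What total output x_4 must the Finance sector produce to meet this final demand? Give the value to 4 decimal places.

Form M = I − A:
  [  0.87   -0.10   -0.10   -0.09   -0.01   -0.13]
  [ -0.09    0.90   -0.13   -0.09   -0.07   -0.05]
  [ -0.12   -0.01    0.91   -0.08   -0.09   -0.13]
  [ -0.04   -0.10   -0.08    0.88   -0.13   -0.02]
  [ -0.11   -0.05   -0.10   -0.03    0.99   -0.11]
  [ -0.12   -0.03   -0.04   -0.13   -0.07    0.98]
Leontief inverse L = M⁻¹:
  [  1.2438    0.1741    0.1975    0.1974    0.0838    0.2135]
  [  0.1967    1.1682    0.2260    0.1848    0.1389    0.1350]
  [  0.2258    0.0729    1.1753    0.1736    0.1519    0.2102]
  [  0.1331    0.1642    0.1692    1.2027    0.1930    0.0947]
  [  0.1971    0.1006    0.1698    0.1079    1.0612    0.1751]
  [  0.1993    0.0890    0.1136    0.2042    0.1221    1.0843]
Total output x = L · d:
  x_0 = 1.2438·57 + 0.1741·23 + 0.1975·19 + 0.1974·11 + 0.0838·21 + 0.2135·90 = 101.8017
  x_1 = 0.1967·57 + 1.1682·23 + 0.2260·19 + 0.1848·11 + 0.1389·21 + 0.1350·90 = 59.4799
  x_2 = 0.2258·57 + 0.0729·23 + 1.1753·19 + 0.1736·11 + 0.1519·21 + 0.2102·90 = 60.8985
  x_3 = 0.1331·57 + 0.1642·23 + 0.1692·19 + 1.2027·11 + 0.1930·21 + 0.0947·90 = 40.3779
  x_4 = 0.1971·57 + 0.1006·23 + 0.1698·19 + 0.1079·11 + 1.0612·21 + 0.1751·90 = 56.0097
  x_5 = 0.1993·57 + 0.0890·23 + 0.1136·19 + 0.2042·11 + 0.1221·21 + 1.0843·90 = 117.9657

56.0097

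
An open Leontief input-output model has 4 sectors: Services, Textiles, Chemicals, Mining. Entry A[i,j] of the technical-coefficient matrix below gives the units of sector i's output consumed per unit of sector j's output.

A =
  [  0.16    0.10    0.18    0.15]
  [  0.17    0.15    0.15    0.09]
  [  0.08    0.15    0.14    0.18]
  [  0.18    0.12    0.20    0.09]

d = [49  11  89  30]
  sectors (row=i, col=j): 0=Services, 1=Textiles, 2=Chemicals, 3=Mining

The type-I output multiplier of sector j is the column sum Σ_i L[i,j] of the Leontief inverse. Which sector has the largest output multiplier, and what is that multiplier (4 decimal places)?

Form M = I − A:
  [  0.84   -0.10   -0.18   -0.15]
  [ -0.17    0.85   -0.15   -0.09]
  [ -0.08   -0.15    0.86   -0.18]
  [ -0.18   -0.12   -0.20    0.91]
Leontief inverse L = M⁻¹:
  [  1.3572    0.2790    0.4100    0.3324]
  [  0.3582    1.3202    0.3662    0.2621]
  [  0.2671    0.3189    1.3542    0.3434]
  [  0.3744    0.2994    0.4270    1.2747]
Total output x = L · d:
  x_0 = 1.3572·49 + 0.2790·11 + 0.4100·89 + 0.3324·30 = 116.0368
  x_1 = 0.3582·49 + 1.3202·11 + 0.3662·89 + 0.2621·30 = 72.5280
  x_2 = 0.2671·49 + 0.3189·11 + 1.3542·89 + 0.3434·30 = 147.4200
  x_3 = 0.3744·49 + 0.2994·11 + 0.4270·89 + 1.2747·30 = 97.8835
Output multipliers (column sums of L):
  Services: 2.3569
  Textiles: 2.2174
  Chemicals: 2.5574
  Mining: 2.2126

Chemicals (2.5574)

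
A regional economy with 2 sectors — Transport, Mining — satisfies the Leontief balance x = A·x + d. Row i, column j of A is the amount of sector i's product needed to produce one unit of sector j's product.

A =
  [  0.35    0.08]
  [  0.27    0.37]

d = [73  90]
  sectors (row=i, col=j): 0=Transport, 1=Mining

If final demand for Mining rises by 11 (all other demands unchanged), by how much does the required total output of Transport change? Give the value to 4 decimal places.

2.2686

Form M = I − A:
  [  0.65   -0.08]
  [ -0.27    0.63]
Leontief inverse L = M⁻¹:
  [  1.6241    0.2062]
  [  0.6961    1.6757]
Total output x = L · d:
  x_0 = 1.6241·73 + 0.2062·90 = 137.1230
  x_1 = 0.6961·73 + 1.6757·90 = 201.6241
Δx_0 = L[0,1] · Δd_1 = 0.2062 · 11 = 2.2686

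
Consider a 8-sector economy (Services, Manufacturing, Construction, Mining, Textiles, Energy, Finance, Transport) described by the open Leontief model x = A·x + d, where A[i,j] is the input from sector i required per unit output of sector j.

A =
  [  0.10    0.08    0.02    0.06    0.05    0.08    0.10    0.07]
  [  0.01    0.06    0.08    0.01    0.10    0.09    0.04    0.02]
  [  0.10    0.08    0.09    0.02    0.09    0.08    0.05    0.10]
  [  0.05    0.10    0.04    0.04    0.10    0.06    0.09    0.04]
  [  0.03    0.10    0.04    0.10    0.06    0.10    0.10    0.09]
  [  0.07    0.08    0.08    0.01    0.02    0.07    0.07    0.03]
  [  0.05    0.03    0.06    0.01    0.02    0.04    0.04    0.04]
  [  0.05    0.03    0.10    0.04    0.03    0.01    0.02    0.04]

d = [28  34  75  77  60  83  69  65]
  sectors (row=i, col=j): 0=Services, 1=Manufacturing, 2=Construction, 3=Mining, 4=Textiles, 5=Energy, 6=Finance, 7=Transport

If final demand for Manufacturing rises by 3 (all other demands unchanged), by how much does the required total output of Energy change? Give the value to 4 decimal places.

Form M = I − A:
  [  0.90   -0.08   -0.02   -0.06   -0.05   -0.08   -0.10   -0.07]
  [ -0.01    0.94   -0.08   -0.01   -0.10   -0.09   -0.04   -0.02]
  [ -0.10   -0.08    0.91   -0.02   -0.09   -0.08   -0.05   -0.10]
  [ -0.05   -0.10   -0.04    0.96   -0.10   -0.06   -0.09   -0.04]
  [ -0.03   -0.10   -0.04   -0.10    0.94   -0.10   -0.10   -0.09]
  [ -0.07   -0.08   -0.08   -0.01   -0.02    0.93   -0.07   -0.03]
  [ -0.05   -0.03   -0.06   -0.01   -0.02   -0.04    0.96   -0.04]
  [ -0.05   -0.03   -0.10   -0.04   -0.03   -0.01   -0.02    0.96]
Leontief inverse L = M⁻¹:
  [  1.1583    0.1489    0.0846    0.0951    0.1062    0.1473    0.1645    0.1217]
  [  0.0542    1.1168    0.1334    0.0381    0.1456    0.1469    0.0899    0.0647]
  [  0.1682    0.1593    1.1661    0.0624    0.1554    0.1579    0.1219    0.1642]
  [  0.1015    0.1668    0.1022    1.0748    0.1561    0.1273    0.1511    0.0912]
  [  0.0908    0.1766    0.1154    0.1367    1.1250    0.1734    0.1685    0.1459]
  [  0.1186    0.1340    0.1335    0.0344    0.0658    1.1251    0.1185    0.0731]
  [  0.0842    0.0667    0.0964    0.0281    0.0505    0.0761    1.0732    0.0706]
  [  0.0896    0.0745    0.1413    0.0626    0.0697    0.0527    0.0592    1.0777]
Total output x = L · d:
  x_0 = 1.1583·28 + 0.1489·34 + 0.0846·75 + 0.0951·77 + 0.1062·60 + 0.1473·83 + 0.1645·69 + 0.1217·65 = 89.0174
  x_1 = 0.0542·28 + 1.1168·34 + 0.1334·75 + 0.0381·77 + 0.1456·60 + 0.1469·83 + 0.0899·69 + 0.0647·65 = 83.7703
  x_2 = 0.1682·28 + 0.1593·34 + 1.1661·75 + 0.0624·77 + 0.1554·60 + 0.1579·83 + 0.1219·69 + 0.1642·65 = 143.9060
  x_3 = 0.1015·28 + 0.1668·34 + 0.1022·75 + 1.0748·77 + 0.1561·60 + 0.1273·83 + 0.1511·69 + 0.0912·65 = 135.2215
  x_4 = 0.0908·28 + 0.1766·34 + 0.1154·75 + 0.1367·77 + 1.1250·60 + 0.1734·83 + 0.1685·69 + 0.1459·65 = 130.7352
  x_5 = 0.1186·28 + 0.1340·34 + 0.1335·75 + 0.0344·77 + 0.0658·60 + 1.1251·83 + 0.1185·69 + 0.0731·65 = 130.8036
  x_6 = 0.0842·28 + 0.0667·34 + 0.0964·75 + 0.0281·77 + 0.0505·60 + 0.0761·83 + 1.0732·69 + 0.0706·65 = 102.0040
  x_7 = 0.0896·28 + 0.0745·34 + 0.1413·75 + 0.0626·77 + 0.0697·60 + 0.0527·83 + 0.0592·69 + 1.0777·65 = 103.1600
Δx_5 = L[5,1] · Δd_1 = 0.1340 · 3 = 0.4020

0.4020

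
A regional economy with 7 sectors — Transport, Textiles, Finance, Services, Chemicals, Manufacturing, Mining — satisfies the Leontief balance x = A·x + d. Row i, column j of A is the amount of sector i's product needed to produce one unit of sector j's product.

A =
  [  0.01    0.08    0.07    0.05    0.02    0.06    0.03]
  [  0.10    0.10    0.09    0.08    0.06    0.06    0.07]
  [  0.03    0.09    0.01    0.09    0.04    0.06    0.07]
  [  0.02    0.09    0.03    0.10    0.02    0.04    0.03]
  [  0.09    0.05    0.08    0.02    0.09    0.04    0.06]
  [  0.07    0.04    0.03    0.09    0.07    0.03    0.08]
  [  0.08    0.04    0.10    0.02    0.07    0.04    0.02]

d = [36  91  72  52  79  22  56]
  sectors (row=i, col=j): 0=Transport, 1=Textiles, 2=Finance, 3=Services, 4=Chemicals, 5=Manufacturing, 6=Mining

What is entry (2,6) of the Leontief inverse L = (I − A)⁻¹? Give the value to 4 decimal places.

L[2,6] = 0.1031

Form M = I − A:
  [  0.99   -0.08   -0.07   -0.05   -0.02   -0.06   -0.03]
  [ -0.10    0.90   -0.09   -0.08   -0.06   -0.06   -0.07]
  [ -0.03   -0.09    0.99   -0.09   -0.04   -0.06   -0.07]
  [ -0.02   -0.09   -0.03    0.90   -0.02   -0.04   -0.03]
  [ -0.09   -0.05   -0.08   -0.02    0.91   -0.04   -0.06]
  [ -0.07   -0.04   -0.03   -0.09   -0.07    0.97   -0.08]
  [ -0.08   -0.04   -0.10   -0.02   -0.07   -0.04    0.98]
Leontief inverse L = M⁻¹:
  [  1.0426    0.1209    0.1001    0.0897    0.0485    0.0864    0.0605]
  [  0.1522    1.1693    0.1452    0.1425    0.1072    0.1059    0.1181]
  [  0.0700    0.1375    1.0508    0.1342    0.0746    0.0907    0.1031]
  [  0.0522    0.1332    0.0622    1.1411    0.0474    0.0667    0.0588]
  [  0.1310    0.1007    0.1236    0.0633    1.1285    0.0751    0.0972]
  [  0.1073    0.0878    0.0715    0.1319    0.1045    1.0618    0.1118]
  [  0.1133    0.0851    0.1343    0.0600    0.1018    0.0707    1.0534]
Total output x = L · d:
  x_0 = 1.0426·36 + 0.1209·91 + 0.1001·72 + 0.0897·52 + 0.0485·79 + 0.0864·22 + 0.0605·56 = 69.5238
  x_1 = 0.1522·36 + 1.1693·91 + 0.1452·72 + 0.1425·52 + 0.1072·79 + 0.1059·22 + 0.1181·56 = 147.1613
  x_2 = 0.0700·36 + 0.1375·91 + 1.0508·72 + 0.1342·52 + 0.0746·79 + 0.0907·22 + 0.1031·56 = 111.3332
  x_3 = 0.0522·36 + 0.1332·91 + 0.0622·72 + 1.1411·52 + 0.0474·79 + 0.0667·22 + 0.0588·56 = 86.3186
  x_4 = 0.1310·36 + 0.1007·91 + 0.1236·72 + 0.0633·52 + 1.1285·79 + 0.0751·22 + 0.0972·56 = 122.3184
  x_5 = 0.1073·36 + 0.0878·91 + 0.0715·72 + 0.1319·52 + 0.1045·79 + 1.0618·22 + 0.1118·56 = 61.7323
  x_6 = 0.1133·36 + 0.0851·91 + 0.1343·72 + 0.0600·52 + 0.1018·79 + 0.0707·22 + 1.0534·56 = 93.2037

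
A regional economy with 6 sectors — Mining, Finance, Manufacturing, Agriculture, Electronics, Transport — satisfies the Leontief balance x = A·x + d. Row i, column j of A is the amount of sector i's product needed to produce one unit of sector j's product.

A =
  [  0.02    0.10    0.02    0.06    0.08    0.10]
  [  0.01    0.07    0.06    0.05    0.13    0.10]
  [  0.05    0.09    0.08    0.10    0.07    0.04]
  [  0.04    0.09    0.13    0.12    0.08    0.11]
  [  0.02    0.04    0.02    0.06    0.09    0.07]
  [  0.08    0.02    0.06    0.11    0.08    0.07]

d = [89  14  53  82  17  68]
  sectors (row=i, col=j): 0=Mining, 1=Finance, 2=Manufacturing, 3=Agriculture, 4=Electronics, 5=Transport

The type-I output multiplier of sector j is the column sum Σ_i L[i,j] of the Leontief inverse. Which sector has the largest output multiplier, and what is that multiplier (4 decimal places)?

Electronics (1.9163)

Form M = I − A:
  [  0.98   -0.10   -0.02   -0.06   -0.08   -0.10]
  [ -0.01    0.93   -0.06   -0.05   -0.13   -0.10]
  [ -0.05   -0.09    0.92   -0.10   -0.07   -0.04]
  [ -0.04   -0.09   -0.13    0.88   -0.08   -0.11]
  [ -0.02   -0.04   -0.02   -0.06    0.91   -0.07]
  [ -0.08   -0.02   -0.06   -0.11   -0.08    0.93]
Leontief inverse L = M⁻¹:
  [  1.0451    0.1387    0.0611    0.1149    0.1400    0.1540]
  [  0.0378    1.1116    0.1032    0.1101    0.1934    0.1556]
  [  0.0769    0.1416    1.1307    0.1639    0.1373    0.1019]
  [  0.0799    0.1560    0.1987    1.2084    0.1675    0.1894]
  [  0.0399    0.0707    0.0522    0.1041    1.1355    0.1119]
  [  0.1086    0.0695    0.1084    0.1747    0.1426    1.1305]
Total output x = L · d:
  x_0 = 1.0451·89 + 0.1387·14 + 0.0611·53 + 0.1149·82 + 0.1400·17 + 0.1540·68 = 120.4669
  x_1 = 0.0378·89 + 1.1116·14 + 0.1032·53 + 0.1101·82 + 0.1934·17 + 0.1556·68 = 47.2930
  x_2 = 0.0769·89 + 0.1416·14 + 1.1307·53 + 0.1639·82 + 0.1373·17 + 0.1019·68 = 91.4532
  x_3 = 0.0799·89 + 0.1560·14 + 0.1987·53 + 1.2084·82 + 0.1675·17 + 0.1894·68 = 134.6417
  x_4 = 0.0399·89 + 0.0707·14 + 0.0522·53 + 0.1041·82 + 1.1355·17 + 0.1119·68 = 42.7569
  x_5 = 0.1086·89 + 0.0695·14 + 0.1084·53 + 0.1747·82 + 0.1426·17 + 1.1305·68 = 110.0017
Output multipliers (column sums of L):
  Mining: 1.3882
  Finance: 1.6882
  Manufacturing: 1.6542
  Agriculture: 1.8760
  Electronics: 1.9163
  Transport: 1.8433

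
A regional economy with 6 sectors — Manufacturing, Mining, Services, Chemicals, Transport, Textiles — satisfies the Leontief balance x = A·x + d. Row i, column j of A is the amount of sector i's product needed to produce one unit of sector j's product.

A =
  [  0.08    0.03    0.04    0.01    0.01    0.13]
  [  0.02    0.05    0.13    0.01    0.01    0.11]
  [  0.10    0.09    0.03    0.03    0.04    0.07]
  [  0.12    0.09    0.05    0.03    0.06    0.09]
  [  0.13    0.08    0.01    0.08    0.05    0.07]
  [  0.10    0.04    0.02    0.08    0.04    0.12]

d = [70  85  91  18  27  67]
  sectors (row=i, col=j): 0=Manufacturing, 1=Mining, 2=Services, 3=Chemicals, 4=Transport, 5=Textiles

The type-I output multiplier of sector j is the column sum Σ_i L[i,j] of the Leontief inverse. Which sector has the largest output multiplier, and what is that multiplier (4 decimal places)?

Form M = I − A:
  [  0.92   -0.03   -0.04   -0.01   -0.01   -0.13]
  [ -0.02    0.95   -0.13   -0.01   -0.01   -0.11]
  [ -0.10   -0.09    0.97   -0.03   -0.04   -0.07]
  [ -0.12   -0.09   -0.05    0.97   -0.06   -0.09]
  [ -0.13   -0.08   -0.01   -0.08    0.95   -0.07]
  [ -0.10   -0.04   -0.02   -0.08   -0.04    0.88]
Leontief inverse L = M⁻¹:
  [  1.1219    0.0537    0.0591    0.0310    0.0245    0.1823]
  [  0.0659    1.0814    0.1529    0.0322    0.0274    0.1625]
  [  0.1465    0.1200    1.0589    0.0509    0.0561    0.1305]
  [  0.1787    0.1273    0.0831    1.0568    0.0803    0.1634]
  [  0.1873    0.1159    0.0426    0.1044    1.0702    0.1414]
  [  0.1586    0.0748    0.0472    0.1070    0.0613    1.1887]
Total output x = L · d:
  x_0 = 1.1219·70 + 0.0537·85 + 0.0591·91 + 0.0310·18 + 0.0245·27 + 0.1823·67 = 101.8999
  x_1 = 0.0659·70 + 1.0814·85 + 0.1529·91 + 0.0322·18 + 0.0274·27 + 0.1625·67 = 122.6588
  x_2 = 0.1465·70 + 0.1200·85 + 1.0589·91 + 0.0509·18 + 0.0561·27 + 0.1305·67 = 127.9919
  x_3 = 0.1787·70 + 0.1273·85 + 0.0831·91 + 1.0568·18 + 0.0803·27 + 0.1634·67 = 63.0311
  x_4 = 0.1873·70 + 0.1159·85 + 0.0426·91 + 0.1044·18 + 1.0702·27 + 0.1414·67 = 67.0849
  x_5 = 0.1586·70 + 0.0748·85 + 0.0472·91 + 0.1070·18 + 0.0613·27 + 1.1887·67 = 104.9796
Output multipliers (column sums of L):
  Manufacturing: 1.8589
  Mining: 1.5731
  Services: 1.4439
  Chemicals: 1.3822
  Transport: 1.3197
  Textiles: 1.9688

Textiles (1.9688)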